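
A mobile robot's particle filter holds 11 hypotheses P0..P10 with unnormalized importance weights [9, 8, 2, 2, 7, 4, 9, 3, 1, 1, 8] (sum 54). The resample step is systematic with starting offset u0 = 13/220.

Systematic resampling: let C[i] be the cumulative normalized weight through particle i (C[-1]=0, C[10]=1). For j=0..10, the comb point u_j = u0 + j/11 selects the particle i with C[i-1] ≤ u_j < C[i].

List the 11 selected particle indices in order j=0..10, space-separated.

0 0 1 2 4 4 6 6 7 10 10

C = [1/6, 17/54, 19/54, 7/18, 14/27, 16/27, 41/54, 22/27, 5/6, 23/27, 1]
j=0: u_0=13/220 ∈ [0, 1/6) → index 0
j=1: u_1=3/20 ∈ [0, 1/6) → index 0
j=2: u_2=53/220 ∈ [1/6, 17/54) → index 1
j=3: u_3=73/220 ∈ [17/54, 19/54) → index 2
j=4: u_4=93/220 ∈ [7/18, 14/27) → index 4
j=5: u_5=113/220 ∈ [7/18, 14/27) → index 4
j=6: u_6=133/220 ∈ [16/27, 41/54) → index 6
j=7: u_7=153/220 ∈ [16/27, 41/54) → index 6
j=8: u_8=173/220 ∈ [41/54, 22/27) → index 7
j=9: u_9=193/220 ∈ [23/27, 1) → index 10
j=10: u_10=213/220 ∈ [23/27, 1) → index 10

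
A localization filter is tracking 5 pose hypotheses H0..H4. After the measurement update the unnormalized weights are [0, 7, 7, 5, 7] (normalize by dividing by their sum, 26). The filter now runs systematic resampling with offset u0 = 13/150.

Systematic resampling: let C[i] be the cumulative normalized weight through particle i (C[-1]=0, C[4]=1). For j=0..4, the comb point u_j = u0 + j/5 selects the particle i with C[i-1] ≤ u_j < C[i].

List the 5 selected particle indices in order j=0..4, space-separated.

1 2 2 3 4

C = [0, 7/26, 7/13, 19/26, 1]
j=0: u_0=13/150 ∈ [0, 7/26) → index 1
j=1: u_1=43/150 ∈ [7/26, 7/13) → index 2
j=2: u_2=73/150 ∈ [7/26, 7/13) → index 2
j=3: u_3=103/150 ∈ [7/13, 19/26) → index 3
j=4: u_4=133/150 ∈ [19/26, 1) → index 4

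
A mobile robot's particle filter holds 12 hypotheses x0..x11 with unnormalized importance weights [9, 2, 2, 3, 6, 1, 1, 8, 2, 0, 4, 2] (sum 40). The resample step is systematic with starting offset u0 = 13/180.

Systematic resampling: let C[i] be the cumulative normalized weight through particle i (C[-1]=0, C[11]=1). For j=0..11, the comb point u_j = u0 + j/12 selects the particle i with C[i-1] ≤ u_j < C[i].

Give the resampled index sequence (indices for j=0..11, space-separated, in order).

0 0 1 2 4 4 5 7 7 8 10 11

C = [9/40, 11/40, 13/40, 2/5, 11/20, 23/40, 3/5, 4/5, 17/20, 17/20, 19/20, 1]
j=0: u_0=13/180 ∈ [0, 9/40) → index 0
j=1: u_1=7/45 ∈ [0, 9/40) → index 0
j=2: u_2=43/180 ∈ [9/40, 11/40) → index 1
j=3: u_3=29/90 ∈ [11/40, 13/40) → index 2
j=4: u_4=73/180 ∈ [2/5, 11/20) → index 4
j=5: u_5=22/45 ∈ [2/5, 11/20) → index 4
j=6: u_6=103/180 ∈ [11/20, 23/40) → index 5
j=7: u_7=59/90 ∈ [3/5, 4/5) → index 7
j=8: u_8=133/180 ∈ [3/5, 4/5) → index 7
j=9: u_9=37/45 ∈ [4/5, 17/20) → index 8
j=10: u_10=163/180 ∈ [17/20, 19/20) → index 10
j=11: u_11=89/90 ∈ [19/20, 1) → index 11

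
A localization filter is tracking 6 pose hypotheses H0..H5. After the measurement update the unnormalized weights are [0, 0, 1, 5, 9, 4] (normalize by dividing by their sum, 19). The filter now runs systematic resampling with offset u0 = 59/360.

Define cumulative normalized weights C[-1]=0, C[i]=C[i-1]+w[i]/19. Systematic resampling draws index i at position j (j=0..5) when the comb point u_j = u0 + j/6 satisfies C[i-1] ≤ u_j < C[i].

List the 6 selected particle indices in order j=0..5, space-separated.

C = [0, 0, 1/19, 6/19, 15/19, 1]
j=0: u_0=59/360 ∈ [1/19, 6/19) → index 3
j=1: u_1=119/360 ∈ [6/19, 15/19) → index 4
j=2: u_2=179/360 ∈ [6/19, 15/19) → index 4
j=3: u_3=239/360 ∈ [6/19, 15/19) → index 4
j=4: u_4=299/360 ∈ [15/19, 1) → index 5
j=5: u_5=359/360 ∈ [15/19, 1) → index 5

3 4 4 4 5 5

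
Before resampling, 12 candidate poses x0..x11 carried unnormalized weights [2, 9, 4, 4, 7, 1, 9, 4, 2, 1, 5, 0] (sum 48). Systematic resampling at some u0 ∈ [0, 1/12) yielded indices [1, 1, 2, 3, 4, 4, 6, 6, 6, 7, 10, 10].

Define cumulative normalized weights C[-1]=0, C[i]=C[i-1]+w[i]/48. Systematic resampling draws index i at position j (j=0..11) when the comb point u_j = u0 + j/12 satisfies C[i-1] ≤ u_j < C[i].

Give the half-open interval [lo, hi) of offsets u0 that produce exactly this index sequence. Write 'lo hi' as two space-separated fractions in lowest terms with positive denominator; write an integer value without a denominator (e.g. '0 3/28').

C = [1/24, 11/48, 5/16, 19/48, 13/24, 9/16, 3/4, 5/6, 7/8, 43/48, 1, 1]
j=0 picked index 1: u0 ∈ [1/24, 11/48)
j=1 picked index 1: u0 ∈ [-1/24, 7/48)
j=2 picked index 2: u0 ∈ [1/16, 7/48)
j=3 picked index 3: u0 ∈ [1/16, 7/48)
j=4 picked index 4: u0 ∈ [1/16, 5/24)
j=5 picked index 4: u0 ∈ [-1/48, 1/8)
j=6 picked index 6: u0 ∈ [1/16, 1/4)
j=7 picked index 6: u0 ∈ [-1/48, 1/6)
j=8 picked index 6: u0 ∈ [-5/48, 1/12)
j=9 picked index 7: u0 ∈ [0, 1/12)
j=10 picked index 10: u0 ∈ [1/16, 1/6)
j=11 picked index 10: u0 ∈ [-1/48, 1/12)
intersection: [1/16, 1/12)

1/16 1/12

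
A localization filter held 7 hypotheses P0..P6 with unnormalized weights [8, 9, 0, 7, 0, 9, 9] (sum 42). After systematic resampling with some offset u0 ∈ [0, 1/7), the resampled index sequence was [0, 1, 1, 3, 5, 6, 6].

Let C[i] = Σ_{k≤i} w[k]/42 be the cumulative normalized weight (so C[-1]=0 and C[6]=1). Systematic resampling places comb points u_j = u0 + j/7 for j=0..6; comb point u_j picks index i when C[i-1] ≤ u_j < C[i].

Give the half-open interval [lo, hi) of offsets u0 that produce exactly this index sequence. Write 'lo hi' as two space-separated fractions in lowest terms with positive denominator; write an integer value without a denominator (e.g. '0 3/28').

C = [4/21, 17/42, 17/42, 4/7, 4/7, 11/14, 1]
j=0 picked index 0: u0 ∈ [0, 4/21)
j=1 picked index 1: u0 ∈ [1/21, 11/42)
j=2 picked index 1: u0 ∈ [-2/21, 5/42)
j=3 picked index 3: u0 ∈ [-1/42, 1/7)
j=4 picked index 5: u0 ∈ [0, 3/14)
j=5 picked index 6: u0 ∈ [1/14, 2/7)
j=6 picked index 6: u0 ∈ [-1/14, 1/7)
intersection: [1/14, 5/42)

1/14 5/42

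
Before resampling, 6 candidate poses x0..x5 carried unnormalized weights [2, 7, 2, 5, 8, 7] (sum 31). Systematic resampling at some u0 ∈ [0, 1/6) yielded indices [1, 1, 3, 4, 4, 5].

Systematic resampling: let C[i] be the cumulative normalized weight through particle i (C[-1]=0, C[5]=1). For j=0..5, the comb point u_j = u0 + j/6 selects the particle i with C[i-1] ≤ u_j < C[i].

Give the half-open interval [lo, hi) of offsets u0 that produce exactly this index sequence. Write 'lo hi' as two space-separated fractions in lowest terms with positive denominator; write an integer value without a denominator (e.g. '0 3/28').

2/31 10/93

C = [2/31, 9/31, 11/31, 16/31, 24/31, 1]
j=0 picked index 1: u0 ∈ [2/31, 9/31)
j=1 picked index 1: u0 ∈ [-19/186, 23/186)
j=2 picked index 3: u0 ∈ [2/93, 17/93)
j=3 picked index 4: u0 ∈ [1/62, 17/62)
j=4 picked index 4: u0 ∈ [-14/93, 10/93)
j=5 picked index 5: u0 ∈ [-11/186, 1/6)
intersection: [2/31, 10/93)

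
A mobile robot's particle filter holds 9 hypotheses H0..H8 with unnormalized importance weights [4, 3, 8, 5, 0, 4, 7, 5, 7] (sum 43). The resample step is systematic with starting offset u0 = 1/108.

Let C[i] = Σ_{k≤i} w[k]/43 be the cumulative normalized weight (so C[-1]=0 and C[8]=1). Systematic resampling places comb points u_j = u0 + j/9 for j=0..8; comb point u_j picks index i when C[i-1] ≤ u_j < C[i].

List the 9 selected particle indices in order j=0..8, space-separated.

0 1 2 2 3 6 6 7 8

C = [4/43, 7/43, 15/43, 20/43, 20/43, 24/43, 31/43, 36/43, 1]
j=0: u_0=1/108 ∈ [0, 4/43) → index 0
j=1: u_1=13/108 ∈ [4/43, 7/43) → index 1
j=2: u_2=25/108 ∈ [7/43, 15/43) → index 2
j=3: u_3=37/108 ∈ [7/43, 15/43) → index 2
j=4: u_4=49/108 ∈ [15/43, 20/43) → index 3
j=5: u_5=61/108 ∈ [24/43, 31/43) → index 6
j=6: u_6=73/108 ∈ [24/43, 31/43) → index 6
j=7: u_7=85/108 ∈ [31/43, 36/43) → index 7
j=8: u_8=97/108 ∈ [36/43, 1) → index 8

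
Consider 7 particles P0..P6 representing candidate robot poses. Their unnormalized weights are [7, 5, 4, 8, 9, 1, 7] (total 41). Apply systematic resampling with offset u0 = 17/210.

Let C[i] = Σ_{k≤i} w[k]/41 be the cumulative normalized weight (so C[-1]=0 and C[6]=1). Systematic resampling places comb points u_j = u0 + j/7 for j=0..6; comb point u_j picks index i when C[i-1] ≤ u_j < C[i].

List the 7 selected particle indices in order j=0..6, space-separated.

C = [7/41, 12/41, 16/41, 24/41, 33/41, 34/41, 1]
j=0: u_0=17/210 ∈ [0, 7/41) → index 0
j=1: u_1=47/210 ∈ [7/41, 12/41) → index 1
j=2: u_2=11/30 ∈ [12/41, 16/41) → index 2
j=3: u_3=107/210 ∈ [16/41, 24/41) → index 3
j=4: u_4=137/210 ∈ [24/41, 33/41) → index 4
j=5: u_5=167/210 ∈ [24/41, 33/41) → index 4
j=6: u_6=197/210 ∈ [34/41, 1) → index 6

0 1 2 3 4 4 6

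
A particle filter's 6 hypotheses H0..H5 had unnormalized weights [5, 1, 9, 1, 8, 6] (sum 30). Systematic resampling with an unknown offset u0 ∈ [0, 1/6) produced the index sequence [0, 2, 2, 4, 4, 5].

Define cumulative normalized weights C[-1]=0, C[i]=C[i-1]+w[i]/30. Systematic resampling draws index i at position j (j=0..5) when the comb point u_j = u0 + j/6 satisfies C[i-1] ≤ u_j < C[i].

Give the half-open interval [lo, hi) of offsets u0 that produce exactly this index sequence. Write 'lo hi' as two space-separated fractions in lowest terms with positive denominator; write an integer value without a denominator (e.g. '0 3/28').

C = [1/6, 1/5, 1/2, 8/15, 4/5, 1]
j=0 picked index 0: u0 ∈ [0, 1/6)
j=1 picked index 2: u0 ∈ [1/30, 1/3)
j=2 picked index 2: u0 ∈ [-2/15, 1/6)
j=3 picked index 4: u0 ∈ [1/30, 3/10)
j=4 picked index 4: u0 ∈ [-2/15, 2/15)
j=5 picked index 5: u0 ∈ [-1/30, 1/6)
intersection: [1/30, 2/15)

1/30 2/15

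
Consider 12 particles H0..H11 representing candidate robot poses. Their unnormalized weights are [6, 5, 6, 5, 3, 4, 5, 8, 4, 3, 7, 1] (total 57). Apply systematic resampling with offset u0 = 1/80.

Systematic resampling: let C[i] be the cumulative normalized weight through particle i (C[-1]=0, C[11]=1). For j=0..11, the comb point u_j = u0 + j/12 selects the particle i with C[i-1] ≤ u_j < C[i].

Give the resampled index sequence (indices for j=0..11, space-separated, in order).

C = [2/19, 11/57, 17/57, 22/57, 25/57, 29/57, 34/57, 14/19, 46/57, 49/57, 56/57, 1]
j=0: u_0=1/80 ∈ [0, 2/19) → index 0
j=1: u_1=23/240 ∈ [0, 2/19) → index 0
j=2: u_2=43/240 ∈ [2/19, 11/57) → index 1
j=3: u_3=21/80 ∈ [11/57, 17/57) → index 2
j=4: u_4=83/240 ∈ [17/57, 22/57) → index 3
j=5: u_5=103/240 ∈ [22/57, 25/57) → index 4
j=6: u_6=41/80 ∈ [29/57, 34/57) → index 6
j=7: u_7=143/240 ∈ [29/57, 34/57) → index 6
j=8: u_8=163/240 ∈ [34/57, 14/19) → index 7
j=9: u_9=61/80 ∈ [14/19, 46/57) → index 8
j=10: u_10=203/240 ∈ [46/57, 49/57) → index 9
j=11: u_11=223/240 ∈ [49/57, 56/57) → index 10

0 0 1 2 3 4 6 6 7 8 9 10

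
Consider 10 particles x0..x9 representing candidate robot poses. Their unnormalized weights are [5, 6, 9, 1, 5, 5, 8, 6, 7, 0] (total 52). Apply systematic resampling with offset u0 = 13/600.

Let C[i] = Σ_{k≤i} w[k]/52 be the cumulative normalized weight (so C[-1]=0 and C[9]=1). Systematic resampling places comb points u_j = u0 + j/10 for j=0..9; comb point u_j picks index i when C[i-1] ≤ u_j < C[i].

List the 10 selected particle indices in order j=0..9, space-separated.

0 1 2 2 4 5 6 6 7 8

C = [5/52, 11/52, 5/13, 21/52, 1/2, 31/52, 3/4, 45/52, 1, 1]
j=0: u_0=13/600 ∈ [0, 5/52) → index 0
j=1: u_1=73/600 ∈ [5/52, 11/52) → index 1
j=2: u_2=133/600 ∈ [11/52, 5/13) → index 2
j=3: u_3=193/600 ∈ [11/52, 5/13) → index 2
j=4: u_4=253/600 ∈ [21/52, 1/2) → index 4
j=5: u_5=313/600 ∈ [1/2, 31/52) → index 5
j=6: u_6=373/600 ∈ [31/52, 3/4) → index 6
j=7: u_7=433/600 ∈ [31/52, 3/4) → index 6
j=8: u_8=493/600 ∈ [3/4, 45/52) → index 7
j=9: u_9=553/600 ∈ [45/52, 1) → index 8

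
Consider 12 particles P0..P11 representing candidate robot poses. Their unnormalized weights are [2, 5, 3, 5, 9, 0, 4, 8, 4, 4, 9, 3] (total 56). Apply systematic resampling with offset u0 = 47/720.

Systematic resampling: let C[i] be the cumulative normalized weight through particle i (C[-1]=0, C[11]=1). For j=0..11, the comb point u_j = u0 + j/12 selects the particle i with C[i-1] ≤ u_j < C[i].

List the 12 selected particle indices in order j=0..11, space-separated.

1 2 3 4 4 6 7 8 9 10 10 11

C = [1/28, 1/8, 5/28, 15/56, 3/7, 3/7, 1/2, 9/14, 5/7, 11/14, 53/56, 1]
j=0: u_0=47/720 ∈ [1/28, 1/8) → index 1
j=1: u_1=107/720 ∈ [1/8, 5/28) → index 2
j=2: u_2=167/720 ∈ [5/28, 15/56) → index 3
j=3: u_3=227/720 ∈ [15/56, 3/7) → index 4
j=4: u_4=287/720 ∈ [15/56, 3/7) → index 4
j=5: u_5=347/720 ∈ [3/7, 1/2) → index 6
j=6: u_6=407/720 ∈ [1/2, 9/14) → index 7
j=7: u_7=467/720 ∈ [9/14, 5/7) → index 8
j=8: u_8=527/720 ∈ [5/7, 11/14) → index 9
j=9: u_9=587/720 ∈ [11/14, 53/56) → index 10
j=10: u_10=647/720 ∈ [11/14, 53/56) → index 10
j=11: u_11=707/720 ∈ [53/56, 1) → index 11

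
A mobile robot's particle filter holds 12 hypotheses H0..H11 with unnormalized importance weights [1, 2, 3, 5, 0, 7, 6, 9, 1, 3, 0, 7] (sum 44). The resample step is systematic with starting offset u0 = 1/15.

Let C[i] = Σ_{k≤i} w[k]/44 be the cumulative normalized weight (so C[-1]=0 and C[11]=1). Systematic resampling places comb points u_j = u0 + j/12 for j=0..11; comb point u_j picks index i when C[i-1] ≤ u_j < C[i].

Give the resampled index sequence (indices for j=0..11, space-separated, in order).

1 3 3 5 5 6 7 7 7 9 11 11

C = [1/44, 3/44, 3/22, 1/4, 1/4, 9/22, 6/11, 3/4, 17/22, 37/44, 37/44, 1]
j=0: u_0=1/15 ∈ [1/44, 3/44) → index 1
j=1: u_1=3/20 ∈ [3/22, 1/4) → index 3
j=2: u_2=7/30 ∈ [3/22, 1/4) → index 3
j=3: u_3=19/60 ∈ [1/4, 9/22) → index 5
j=4: u_4=2/5 ∈ [1/4, 9/22) → index 5
j=5: u_5=29/60 ∈ [9/22, 6/11) → index 6
j=6: u_6=17/30 ∈ [6/11, 3/4) → index 7
j=7: u_7=13/20 ∈ [6/11, 3/4) → index 7
j=8: u_8=11/15 ∈ [6/11, 3/4) → index 7
j=9: u_9=49/60 ∈ [17/22, 37/44) → index 9
j=10: u_10=9/10 ∈ [37/44, 1) → index 11
j=11: u_11=59/60 ∈ [37/44, 1) → index 11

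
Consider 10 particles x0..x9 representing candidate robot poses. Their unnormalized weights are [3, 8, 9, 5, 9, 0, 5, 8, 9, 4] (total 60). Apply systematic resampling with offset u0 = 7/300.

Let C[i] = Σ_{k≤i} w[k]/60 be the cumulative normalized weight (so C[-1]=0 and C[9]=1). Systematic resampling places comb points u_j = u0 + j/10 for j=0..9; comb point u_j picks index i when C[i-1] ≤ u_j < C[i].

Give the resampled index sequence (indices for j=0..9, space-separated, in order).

0 1 2 2 4 4 6 7 8 8

C = [1/20, 11/60, 1/3, 5/12, 17/30, 17/30, 13/20, 47/60, 14/15, 1]
j=0: u_0=7/300 ∈ [0, 1/20) → index 0
j=1: u_1=37/300 ∈ [1/20, 11/60) → index 1
j=2: u_2=67/300 ∈ [11/60, 1/3) → index 2
j=3: u_3=97/300 ∈ [11/60, 1/3) → index 2
j=4: u_4=127/300 ∈ [5/12, 17/30) → index 4
j=5: u_5=157/300 ∈ [5/12, 17/30) → index 4
j=6: u_6=187/300 ∈ [17/30, 13/20) → index 6
j=7: u_7=217/300 ∈ [13/20, 47/60) → index 7
j=8: u_8=247/300 ∈ [47/60, 14/15) → index 8
j=9: u_9=277/300 ∈ [47/60, 14/15) → index 8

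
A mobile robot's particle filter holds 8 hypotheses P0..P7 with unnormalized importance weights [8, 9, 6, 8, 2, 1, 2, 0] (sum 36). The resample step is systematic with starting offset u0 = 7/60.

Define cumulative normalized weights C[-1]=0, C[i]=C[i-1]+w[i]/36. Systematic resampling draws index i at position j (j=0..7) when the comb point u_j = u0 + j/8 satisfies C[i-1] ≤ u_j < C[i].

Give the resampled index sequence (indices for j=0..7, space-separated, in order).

0 1 1 2 2 3 4 6

C = [2/9, 17/36, 23/36, 31/36, 11/12, 17/18, 1, 1]
j=0: u_0=7/60 ∈ [0, 2/9) → index 0
j=1: u_1=29/120 ∈ [2/9, 17/36) → index 1
j=2: u_2=11/30 ∈ [2/9, 17/36) → index 1
j=3: u_3=59/120 ∈ [17/36, 23/36) → index 2
j=4: u_4=37/60 ∈ [17/36, 23/36) → index 2
j=5: u_5=89/120 ∈ [23/36, 31/36) → index 3
j=6: u_6=13/15 ∈ [31/36, 11/12) → index 4
j=7: u_7=119/120 ∈ [17/18, 1) → index 6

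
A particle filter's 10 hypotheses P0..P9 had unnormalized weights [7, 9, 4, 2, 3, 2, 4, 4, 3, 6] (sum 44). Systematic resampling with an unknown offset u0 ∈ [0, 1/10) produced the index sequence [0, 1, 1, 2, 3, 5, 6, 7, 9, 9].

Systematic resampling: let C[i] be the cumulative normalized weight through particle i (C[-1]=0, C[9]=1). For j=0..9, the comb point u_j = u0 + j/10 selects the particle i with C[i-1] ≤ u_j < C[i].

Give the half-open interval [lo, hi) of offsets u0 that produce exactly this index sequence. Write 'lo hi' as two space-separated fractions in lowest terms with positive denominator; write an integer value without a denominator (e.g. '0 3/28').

3/44 21/220

C = [7/44, 4/11, 5/11, 1/2, 25/44, 27/44, 31/44, 35/44, 19/22, 1]
j=0 picked index 0: u0 ∈ [0, 7/44)
j=1 picked index 1: u0 ∈ [13/220, 29/110)
j=2 picked index 1: u0 ∈ [-9/220, 9/55)
j=3 picked index 2: u0 ∈ [7/110, 17/110)
j=4 picked index 3: u0 ∈ [3/55, 1/10)
j=5 picked index 5: u0 ∈ [3/44, 5/44)
j=6 picked index 6: u0 ∈ [3/220, 23/220)
j=7 picked index 7: u0 ∈ [1/220, 21/220)
j=8 picked index 9: u0 ∈ [7/110, 1/5)
j=9 picked index 9: u0 ∈ [-2/55, 1/10)
intersection: [3/44, 21/220)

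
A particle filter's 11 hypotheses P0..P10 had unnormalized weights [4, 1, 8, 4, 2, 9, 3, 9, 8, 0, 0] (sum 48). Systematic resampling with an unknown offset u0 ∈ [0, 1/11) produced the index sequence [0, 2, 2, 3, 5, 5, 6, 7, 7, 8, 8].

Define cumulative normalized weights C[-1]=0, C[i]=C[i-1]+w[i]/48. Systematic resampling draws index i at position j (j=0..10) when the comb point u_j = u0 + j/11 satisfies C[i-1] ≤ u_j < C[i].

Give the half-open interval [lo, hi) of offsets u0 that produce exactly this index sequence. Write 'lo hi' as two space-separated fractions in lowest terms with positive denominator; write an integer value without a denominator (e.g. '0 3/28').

5/132 43/528

C = [1/12, 5/48, 13/48, 17/48, 19/48, 7/12, 31/48, 5/6, 1, 1, 1]
j=0 picked index 0: u0 ∈ [0, 1/12)
j=1 picked index 2: u0 ∈ [7/528, 95/528)
j=2 picked index 2: u0 ∈ [-41/528, 47/528)
j=3 picked index 3: u0 ∈ [-1/528, 43/528)
j=4 picked index 5: u0 ∈ [17/528, 29/132)
j=5 picked index 5: u0 ∈ [-31/528, 17/132)
j=6 picked index 6: u0 ∈ [5/132, 53/528)
j=7 picked index 7: u0 ∈ [5/528, 13/66)
j=8 picked index 7: u0 ∈ [-43/528, 7/66)
j=9 picked index 8: u0 ∈ [1/66, 2/11)
j=10 picked index 8: u0 ∈ [-5/66, 1/11)
intersection: [5/132, 43/528)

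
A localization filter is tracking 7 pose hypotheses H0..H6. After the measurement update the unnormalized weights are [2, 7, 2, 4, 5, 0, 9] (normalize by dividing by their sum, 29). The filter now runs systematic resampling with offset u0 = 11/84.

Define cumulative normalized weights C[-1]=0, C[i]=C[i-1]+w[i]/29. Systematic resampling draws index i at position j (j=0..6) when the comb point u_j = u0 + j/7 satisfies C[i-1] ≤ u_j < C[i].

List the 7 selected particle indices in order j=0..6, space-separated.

C = [2/29, 9/29, 11/29, 15/29, 20/29, 20/29, 1]
j=0: u_0=11/84 ∈ [2/29, 9/29) → index 1
j=1: u_1=23/84 ∈ [2/29, 9/29) → index 1
j=2: u_2=5/12 ∈ [11/29, 15/29) → index 3
j=3: u_3=47/84 ∈ [15/29, 20/29) → index 4
j=4: u_4=59/84 ∈ [20/29, 1) → index 6
j=5: u_5=71/84 ∈ [20/29, 1) → index 6
j=6: u_6=83/84 ∈ [20/29, 1) → index 6

1 1 3 4 6 6 6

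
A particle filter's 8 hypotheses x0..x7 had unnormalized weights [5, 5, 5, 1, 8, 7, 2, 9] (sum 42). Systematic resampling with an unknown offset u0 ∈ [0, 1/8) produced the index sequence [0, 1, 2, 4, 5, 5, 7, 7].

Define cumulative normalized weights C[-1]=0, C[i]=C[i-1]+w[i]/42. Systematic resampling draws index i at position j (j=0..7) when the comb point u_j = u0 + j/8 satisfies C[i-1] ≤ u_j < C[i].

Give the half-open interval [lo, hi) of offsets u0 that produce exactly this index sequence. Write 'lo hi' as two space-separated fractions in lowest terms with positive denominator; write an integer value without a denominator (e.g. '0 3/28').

1/14 3/28

C = [5/42, 5/21, 5/14, 8/21, 4/7, 31/42, 11/14, 1]
j=0 picked index 0: u0 ∈ [0, 5/42)
j=1 picked index 1: u0 ∈ [-1/168, 19/168)
j=2 picked index 2: u0 ∈ [-1/84, 3/28)
j=3 picked index 4: u0 ∈ [1/168, 11/56)
j=4 picked index 5: u0 ∈ [1/14, 5/21)
j=5 picked index 5: u0 ∈ [-3/56, 19/168)
j=6 picked index 7: u0 ∈ [1/28, 1/4)
j=7 picked index 7: u0 ∈ [-5/56, 1/8)
intersection: [1/14, 3/28)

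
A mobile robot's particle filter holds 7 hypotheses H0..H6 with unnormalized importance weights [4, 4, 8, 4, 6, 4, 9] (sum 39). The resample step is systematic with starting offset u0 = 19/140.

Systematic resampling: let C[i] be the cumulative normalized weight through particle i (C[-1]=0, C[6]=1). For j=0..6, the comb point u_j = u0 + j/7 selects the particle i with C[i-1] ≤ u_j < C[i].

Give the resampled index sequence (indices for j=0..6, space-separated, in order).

1 2 3 4 5 6 6

C = [4/39, 8/39, 16/39, 20/39, 2/3, 10/13, 1]
j=0: u_0=19/140 ∈ [4/39, 8/39) → index 1
j=1: u_1=39/140 ∈ [8/39, 16/39) → index 2
j=2: u_2=59/140 ∈ [16/39, 20/39) → index 3
j=3: u_3=79/140 ∈ [20/39, 2/3) → index 4
j=4: u_4=99/140 ∈ [2/3, 10/13) → index 5
j=5: u_5=17/20 ∈ [10/13, 1) → index 6
j=6: u_6=139/140 ∈ [10/13, 1) → index 6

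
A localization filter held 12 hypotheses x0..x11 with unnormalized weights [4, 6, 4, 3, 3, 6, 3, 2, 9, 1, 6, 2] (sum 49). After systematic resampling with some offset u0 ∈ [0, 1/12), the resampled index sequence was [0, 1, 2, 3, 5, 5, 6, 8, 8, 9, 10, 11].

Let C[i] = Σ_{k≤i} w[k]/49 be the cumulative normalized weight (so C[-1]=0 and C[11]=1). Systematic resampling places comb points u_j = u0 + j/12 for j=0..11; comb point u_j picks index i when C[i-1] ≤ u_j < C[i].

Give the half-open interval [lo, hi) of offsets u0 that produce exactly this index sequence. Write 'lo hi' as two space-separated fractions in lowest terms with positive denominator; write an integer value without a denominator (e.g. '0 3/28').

11/147 4/49

C = [4/49, 10/49, 2/7, 17/49, 20/49, 26/49, 29/49, 31/49, 40/49, 41/49, 47/49, 1]
j=0 picked index 0: u0 ∈ [0, 4/49)
j=1 picked index 1: u0 ∈ [-1/588, 71/588)
j=2 picked index 2: u0 ∈ [11/294, 5/42)
j=3 picked index 3: u0 ∈ [1/28, 19/196)
j=4 picked index 5: u0 ∈ [11/147, 29/147)
j=5 picked index 5: u0 ∈ [-5/588, 67/588)
j=6 picked index 6: u0 ∈ [3/98, 9/98)
j=7 picked index 8: u0 ∈ [29/588, 137/588)
j=8 picked index 8: u0 ∈ [-5/147, 22/147)
j=9 picked index 9: u0 ∈ [13/196, 17/196)
j=10 picked index 10: u0 ∈ [1/294, 37/294)
j=11 picked index 11: u0 ∈ [25/588, 1/12)
intersection: [11/147, 4/49)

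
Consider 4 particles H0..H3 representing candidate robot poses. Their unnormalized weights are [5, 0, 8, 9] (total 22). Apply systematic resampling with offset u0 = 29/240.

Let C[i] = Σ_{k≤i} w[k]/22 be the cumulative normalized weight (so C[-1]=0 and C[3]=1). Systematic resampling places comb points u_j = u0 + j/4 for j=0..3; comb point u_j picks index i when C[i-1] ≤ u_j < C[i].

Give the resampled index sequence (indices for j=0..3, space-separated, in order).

0 2 3 3

C = [5/22, 5/22, 13/22, 1]
j=0: u_0=29/240 ∈ [0, 5/22) → index 0
j=1: u_1=89/240 ∈ [5/22, 13/22) → index 2
j=2: u_2=149/240 ∈ [13/22, 1) → index 3
j=3: u_3=209/240 ∈ [13/22, 1) → index 3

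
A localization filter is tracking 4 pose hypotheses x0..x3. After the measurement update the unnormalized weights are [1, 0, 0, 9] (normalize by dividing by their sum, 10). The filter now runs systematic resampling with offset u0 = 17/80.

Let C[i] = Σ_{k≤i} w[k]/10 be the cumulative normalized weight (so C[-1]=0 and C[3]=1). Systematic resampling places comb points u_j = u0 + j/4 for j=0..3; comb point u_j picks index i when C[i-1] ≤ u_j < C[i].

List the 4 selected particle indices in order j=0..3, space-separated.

3 3 3 3

C = [1/10, 1/10, 1/10, 1]
j=0: u_0=17/80 ∈ [1/10, 1) → index 3
j=1: u_1=37/80 ∈ [1/10, 1) → index 3
j=2: u_2=57/80 ∈ [1/10, 1) → index 3
j=3: u_3=77/80 ∈ [1/10, 1) → index 3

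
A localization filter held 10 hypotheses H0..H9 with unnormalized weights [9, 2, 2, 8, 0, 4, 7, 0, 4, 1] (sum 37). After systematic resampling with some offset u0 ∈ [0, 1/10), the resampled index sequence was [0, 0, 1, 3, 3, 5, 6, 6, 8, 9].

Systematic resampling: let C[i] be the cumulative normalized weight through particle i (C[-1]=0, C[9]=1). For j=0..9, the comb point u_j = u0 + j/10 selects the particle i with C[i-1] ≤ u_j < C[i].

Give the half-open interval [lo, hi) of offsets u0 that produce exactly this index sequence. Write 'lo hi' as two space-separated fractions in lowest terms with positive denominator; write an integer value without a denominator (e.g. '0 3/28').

14/185 18/185

C = [9/37, 11/37, 13/37, 21/37, 21/37, 25/37, 32/37, 32/37, 36/37, 1]
j=0 picked index 0: u0 ∈ [0, 9/37)
j=1 picked index 0: u0 ∈ [-1/10, 53/370)
j=2 picked index 1: u0 ∈ [8/185, 18/185)
j=3 picked index 3: u0 ∈ [19/370, 99/370)
j=4 picked index 3: u0 ∈ [-9/185, 31/185)
j=5 picked index 5: u0 ∈ [5/74, 13/74)
j=6 picked index 6: u0 ∈ [14/185, 49/185)
j=7 picked index 6: u0 ∈ [-9/370, 61/370)
j=8 picked index 8: u0 ∈ [12/185, 32/185)
j=9 picked index 9: u0 ∈ [27/370, 1/10)
intersection: [14/185, 18/185)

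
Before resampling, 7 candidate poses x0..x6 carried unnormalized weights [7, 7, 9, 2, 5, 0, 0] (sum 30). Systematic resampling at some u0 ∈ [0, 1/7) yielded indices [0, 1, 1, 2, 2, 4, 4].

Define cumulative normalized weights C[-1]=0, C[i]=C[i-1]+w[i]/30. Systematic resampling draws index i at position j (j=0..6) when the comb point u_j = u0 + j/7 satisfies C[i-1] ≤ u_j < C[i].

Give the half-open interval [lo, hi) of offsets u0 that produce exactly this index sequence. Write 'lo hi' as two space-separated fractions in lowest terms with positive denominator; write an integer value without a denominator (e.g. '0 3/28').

C = [7/30, 7/15, 23/30, 5/6, 1, 1, 1]
j=0 picked index 0: u0 ∈ [0, 7/30)
j=1 picked index 1: u0 ∈ [19/210, 34/105)
j=2 picked index 1: u0 ∈ [-11/210, 19/105)
j=3 picked index 2: u0 ∈ [4/105, 71/210)
j=4 picked index 2: u0 ∈ [-11/105, 41/210)
j=5 picked index 4: u0 ∈ [5/42, 2/7)
j=6 picked index 4: u0 ∈ [-1/42, 1/7)
intersection: [5/42, 1/7)

5/42 1/7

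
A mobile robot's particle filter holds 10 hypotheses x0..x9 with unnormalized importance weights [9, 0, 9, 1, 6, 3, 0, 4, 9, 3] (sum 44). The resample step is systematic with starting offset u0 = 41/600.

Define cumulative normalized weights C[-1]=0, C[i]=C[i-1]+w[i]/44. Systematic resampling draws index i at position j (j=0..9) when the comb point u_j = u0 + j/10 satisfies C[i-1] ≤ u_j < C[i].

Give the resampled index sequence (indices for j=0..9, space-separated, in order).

C = [9/44, 9/44, 9/22, 19/44, 25/44, 7/11, 7/11, 8/11, 41/44, 1]
j=0: u_0=41/600 ∈ [0, 9/44) → index 0
j=1: u_1=101/600 ∈ [0, 9/44) → index 0
j=2: u_2=161/600 ∈ [9/44, 9/22) → index 2
j=3: u_3=221/600 ∈ [9/44, 9/22) → index 2
j=4: u_4=281/600 ∈ [19/44, 25/44) → index 4
j=5: u_5=341/600 ∈ [25/44, 7/11) → index 5
j=6: u_6=401/600 ∈ [7/11, 8/11) → index 7
j=7: u_7=461/600 ∈ [8/11, 41/44) → index 8
j=8: u_8=521/600 ∈ [8/11, 41/44) → index 8
j=9: u_9=581/600 ∈ [41/44, 1) → index 9

0 0 2 2 4 5 7 8 8 9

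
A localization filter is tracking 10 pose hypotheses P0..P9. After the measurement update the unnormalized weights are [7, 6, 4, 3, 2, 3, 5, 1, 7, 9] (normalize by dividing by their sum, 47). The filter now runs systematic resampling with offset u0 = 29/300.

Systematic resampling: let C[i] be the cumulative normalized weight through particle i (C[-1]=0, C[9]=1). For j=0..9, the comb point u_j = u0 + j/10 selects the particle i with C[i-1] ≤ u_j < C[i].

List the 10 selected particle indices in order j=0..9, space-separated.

0 1 2 3 5 6 8 8 9 9

C = [7/47, 13/47, 17/47, 20/47, 22/47, 25/47, 30/47, 31/47, 38/47, 1]
j=0: u_0=29/300 ∈ [0, 7/47) → index 0
j=1: u_1=59/300 ∈ [7/47, 13/47) → index 1
j=2: u_2=89/300 ∈ [13/47, 17/47) → index 2
j=3: u_3=119/300 ∈ [17/47, 20/47) → index 3
j=4: u_4=149/300 ∈ [22/47, 25/47) → index 5
j=5: u_5=179/300 ∈ [25/47, 30/47) → index 6
j=6: u_6=209/300 ∈ [31/47, 38/47) → index 8
j=7: u_7=239/300 ∈ [31/47, 38/47) → index 8
j=8: u_8=269/300 ∈ [38/47, 1) → index 9
j=9: u_9=299/300 ∈ [38/47, 1) → index 9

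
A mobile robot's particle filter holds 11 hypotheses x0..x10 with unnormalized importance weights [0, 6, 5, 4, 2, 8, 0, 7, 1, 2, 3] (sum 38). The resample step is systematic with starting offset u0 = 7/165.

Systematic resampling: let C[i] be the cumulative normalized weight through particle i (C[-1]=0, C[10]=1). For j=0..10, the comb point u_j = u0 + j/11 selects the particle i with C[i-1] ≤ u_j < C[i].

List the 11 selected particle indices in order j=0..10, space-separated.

C = [0, 3/19, 11/38, 15/38, 17/38, 25/38, 25/38, 16/19, 33/38, 35/38, 1]
j=0: u_0=7/165 ∈ [0, 3/19) → index 1
j=1: u_1=2/15 ∈ [0, 3/19) → index 1
j=2: u_2=37/165 ∈ [3/19, 11/38) → index 2
j=3: u_3=52/165 ∈ [11/38, 15/38) → index 3
j=4: u_4=67/165 ∈ [15/38, 17/38) → index 4
j=5: u_5=82/165 ∈ [17/38, 25/38) → index 5
j=6: u_6=97/165 ∈ [17/38, 25/38) → index 5
j=7: u_7=112/165 ∈ [25/38, 16/19) → index 7
j=8: u_8=127/165 ∈ [25/38, 16/19) → index 7
j=9: u_9=142/165 ∈ [16/19, 33/38) → index 8
j=10: u_10=157/165 ∈ [35/38, 1) → index 10

1 1 2 3 4 5 5 7 7 8 10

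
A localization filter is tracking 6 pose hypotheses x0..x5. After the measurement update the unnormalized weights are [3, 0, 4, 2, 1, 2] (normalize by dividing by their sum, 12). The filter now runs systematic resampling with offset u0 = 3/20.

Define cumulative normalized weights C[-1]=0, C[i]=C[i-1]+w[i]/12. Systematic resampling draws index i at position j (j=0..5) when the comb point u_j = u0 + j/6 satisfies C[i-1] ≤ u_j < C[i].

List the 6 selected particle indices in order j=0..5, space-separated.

C = [1/4, 1/4, 7/12, 3/4, 5/6, 1]
j=0: u_0=3/20 ∈ [0, 1/4) → index 0
j=1: u_1=19/60 ∈ [1/4, 7/12) → index 2
j=2: u_2=29/60 ∈ [1/4, 7/12) → index 2
j=3: u_3=13/20 ∈ [7/12, 3/4) → index 3
j=4: u_4=49/60 ∈ [3/4, 5/6) → index 4
j=5: u_5=59/60 ∈ [5/6, 1) → index 5

0 2 2 3 4 5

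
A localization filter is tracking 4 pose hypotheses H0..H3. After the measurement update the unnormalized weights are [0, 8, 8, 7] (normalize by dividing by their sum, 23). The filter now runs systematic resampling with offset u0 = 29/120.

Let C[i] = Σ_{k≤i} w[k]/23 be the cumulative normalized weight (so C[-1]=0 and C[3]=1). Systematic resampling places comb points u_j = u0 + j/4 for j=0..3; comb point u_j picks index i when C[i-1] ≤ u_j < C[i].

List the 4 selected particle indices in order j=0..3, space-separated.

C = [0, 8/23, 16/23, 1]
j=0: u_0=29/120 ∈ [0, 8/23) → index 1
j=1: u_1=59/120 ∈ [8/23, 16/23) → index 2
j=2: u_2=89/120 ∈ [16/23, 1) → index 3
j=3: u_3=119/120 ∈ [16/23, 1) → index 3

1 2 3 3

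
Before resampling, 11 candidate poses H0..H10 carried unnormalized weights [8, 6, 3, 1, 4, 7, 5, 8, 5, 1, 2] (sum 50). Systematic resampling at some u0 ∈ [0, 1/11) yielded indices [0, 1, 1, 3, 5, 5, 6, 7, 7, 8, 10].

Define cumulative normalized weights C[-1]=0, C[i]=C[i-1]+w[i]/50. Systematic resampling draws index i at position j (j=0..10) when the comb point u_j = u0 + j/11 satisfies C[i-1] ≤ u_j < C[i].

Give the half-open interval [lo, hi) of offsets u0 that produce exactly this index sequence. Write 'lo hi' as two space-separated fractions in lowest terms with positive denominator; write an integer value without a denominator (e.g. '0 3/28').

21/275 24/275

C = [4/25, 7/25, 17/50, 9/25, 11/25, 29/50, 17/25, 21/25, 47/50, 24/25, 1]
j=0 picked index 0: u0 ∈ [0, 4/25)
j=1 picked index 1: u0 ∈ [19/275, 52/275)
j=2 picked index 1: u0 ∈ [-6/275, 27/275)
j=3 picked index 3: u0 ∈ [37/550, 24/275)
j=4 picked index 5: u0 ∈ [21/275, 119/550)
j=5 picked index 5: u0 ∈ [-4/275, 69/550)
j=6 picked index 6: u0 ∈ [19/550, 37/275)
j=7 picked index 7: u0 ∈ [12/275, 56/275)
j=8 picked index 7: u0 ∈ [-13/275, 31/275)
j=9 picked index 8: u0 ∈ [6/275, 67/550)
j=10 picked index 10: u0 ∈ [14/275, 1/11)
intersection: [21/275, 24/275)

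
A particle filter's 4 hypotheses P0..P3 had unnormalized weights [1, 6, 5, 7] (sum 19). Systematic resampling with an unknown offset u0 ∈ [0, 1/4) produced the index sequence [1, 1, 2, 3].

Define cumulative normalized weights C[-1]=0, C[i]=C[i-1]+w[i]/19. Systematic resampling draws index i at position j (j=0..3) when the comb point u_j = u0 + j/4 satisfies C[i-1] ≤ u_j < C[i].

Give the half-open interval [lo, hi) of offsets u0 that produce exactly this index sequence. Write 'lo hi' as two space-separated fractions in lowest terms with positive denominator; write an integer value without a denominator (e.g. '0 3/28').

1/19 9/76

C = [1/19, 7/19, 12/19, 1]
j=0 picked index 1: u0 ∈ [1/19, 7/19)
j=1 picked index 1: u0 ∈ [-15/76, 9/76)
j=2 picked index 2: u0 ∈ [-5/38, 5/38)
j=3 picked index 3: u0 ∈ [-9/76, 1/4)
intersection: [1/19, 9/76)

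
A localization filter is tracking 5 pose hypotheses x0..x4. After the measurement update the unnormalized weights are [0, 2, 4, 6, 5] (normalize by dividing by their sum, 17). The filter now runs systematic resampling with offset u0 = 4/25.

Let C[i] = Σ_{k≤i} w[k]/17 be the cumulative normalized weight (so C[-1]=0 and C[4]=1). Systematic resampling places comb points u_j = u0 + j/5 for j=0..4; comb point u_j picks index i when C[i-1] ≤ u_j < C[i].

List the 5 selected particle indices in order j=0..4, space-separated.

2 3 3 4 4

C = [0, 2/17, 6/17, 12/17, 1]
j=0: u_0=4/25 ∈ [2/17, 6/17) → index 2
j=1: u_1=9/25 ∈ [6/17, 12/17) → index 3
j=2: u_2=14/25 ∈ [6/17, 12/17) → index 3
j=3: u_3=19/25 ∈ [12/17, 1) → index 4
j=4: u_4=24/25 ∈ [12/17, 1) → index 4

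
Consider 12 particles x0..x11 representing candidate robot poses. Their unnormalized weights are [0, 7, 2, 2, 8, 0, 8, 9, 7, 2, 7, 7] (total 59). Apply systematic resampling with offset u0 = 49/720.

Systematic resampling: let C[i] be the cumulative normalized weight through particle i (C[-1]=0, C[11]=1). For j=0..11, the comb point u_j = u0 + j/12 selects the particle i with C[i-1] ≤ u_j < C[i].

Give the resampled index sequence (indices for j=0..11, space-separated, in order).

1 2 4 4 6 7 7 8 9 10 11 11

C = [0, 7/59, 9/59, 11/59, 19/59, 19/59, 27/59, 36/59, 43/59, 45/59, 52/59, 1]
j=0: u_0=49/720 ∈ [0, 7/59) → index 1
j=1: u_1=109/720 ∈ [7/59, 9/59) → index 2
j=2: u_2=169/720 ∈ [11/59, 19/59) → index 4
j=3: u_3=229/720 ∈ [11/59, 19/59) → index 4
j=4: u_4=289/720 ∈ [19/59, 27/59) → index 6
j=5: u_5=349/720 ∈ [27/59, 36/59) → index 7
j=6: u_6=409/720 ∈ [27/59, 36/59) → index 7
j=7: u_7=469/720 ∈ [36/59, 43/59) → index 8
j=8: u_8=529/720 ∈ [43/59, 45/59) → index 9
j=9: u_9=589/720 ∈ [45/59, 52/59) → index 10
j=10: u_10=649/720 ∈ [52/59, 1) → index 11
j=11: u_11=709/720 ∈ [52/59, 1) → index 11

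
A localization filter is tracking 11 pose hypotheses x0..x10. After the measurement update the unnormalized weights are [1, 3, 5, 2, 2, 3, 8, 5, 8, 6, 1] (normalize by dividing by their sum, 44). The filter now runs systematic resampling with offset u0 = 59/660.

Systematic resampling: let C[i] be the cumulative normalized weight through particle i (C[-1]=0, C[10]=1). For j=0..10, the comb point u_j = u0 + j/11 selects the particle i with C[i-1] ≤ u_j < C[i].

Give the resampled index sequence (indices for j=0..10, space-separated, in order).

1 2 4 5 6 6 7 8 8 9 10

C = [1/44, 1/11, 9/44, 1/4, 13/44, 4/11, 6/11, 29/44, 37/44, 43/44, 1]
j=0: u_0=59/660 ∈ [1/44, 1/11) → index 1
j=1: u_1=119/660 ∈ [1/11, 9/44) → index 2
j=2: u_2=179/660 ∈ [1/4, 13/44) → index 4
j=3: u_3=239/660 ∈ [13/44, 4/11) → index 5
j=4: u_4=299/660 ∈ [4/11, 6/11) → index 6
j=5: u_5=359/660 ∈ [4/11, 6/11) → index 6
j=6: u_6=419/660 ∈ [6/11, 29/44) → index 7
j=7: u_7=479/660 ∈ [29/44, 37/44) → index 8
j=8: u_8=49/60 ∈ [29/44, 37/44) → index 8
j=9: u_9=599/660 ∈ [37/44, 43/44) → index 9
j=10: u_10=659/660 ∈ [43/44, 1) → index 10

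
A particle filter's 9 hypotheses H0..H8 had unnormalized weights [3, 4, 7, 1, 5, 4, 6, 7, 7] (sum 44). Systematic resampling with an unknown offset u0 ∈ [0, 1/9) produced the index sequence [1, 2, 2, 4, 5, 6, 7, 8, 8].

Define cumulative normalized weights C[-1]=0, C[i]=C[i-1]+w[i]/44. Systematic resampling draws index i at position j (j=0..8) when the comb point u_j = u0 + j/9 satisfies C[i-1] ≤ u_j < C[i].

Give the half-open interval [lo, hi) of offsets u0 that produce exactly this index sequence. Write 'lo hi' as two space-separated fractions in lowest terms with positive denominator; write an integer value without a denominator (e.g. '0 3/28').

3/44 19/198

C = [3/44, 7/44, 7/22, 15/44, 5/11, 6/11, 15/22, 37/44, 1]
j=0 picked index 1: u0 ∈ [3/44, 7/44)
j=1 picked index 2: u0 ∈ [19/396, 41/198)
j=2 picked index 2: u0 ∈ [-25/396, 19/198)
j=3 picked index 4: u0 ∈ [1/132, 4/33)
j=4 picked index 5: u0 ∈ [1/99, 10/99)
j=5 picked index 6: u0 ∈ [-1/99, 25/198)
j=6 picked index 7: u0 ∈ [1/66, 23/132)
j=7 picked index 8: u0 ∈ [25/396, 2/9)
j=8 picked index 8: u0 ∈ [-19/396, 1/9)
intersection: [3/44, 19/198)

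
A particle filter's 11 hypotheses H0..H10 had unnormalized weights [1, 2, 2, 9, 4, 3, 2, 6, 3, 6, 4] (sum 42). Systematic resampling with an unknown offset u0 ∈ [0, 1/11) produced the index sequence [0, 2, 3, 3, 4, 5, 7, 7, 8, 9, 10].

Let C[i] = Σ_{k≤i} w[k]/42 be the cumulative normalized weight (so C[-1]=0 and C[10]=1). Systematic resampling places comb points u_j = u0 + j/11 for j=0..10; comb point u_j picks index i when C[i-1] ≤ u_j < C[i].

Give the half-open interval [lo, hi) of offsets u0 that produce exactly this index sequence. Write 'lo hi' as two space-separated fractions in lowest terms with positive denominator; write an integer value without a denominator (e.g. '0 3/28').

C = [1/42, 1/14, 5/42, 1/3, 3/7, 1/2, 23/42, 29/42, 16/21, 19/21, 1]
j=0 picked index 0: u0 ∈ [0, 1/42)
j=1 picked index 2: u0 ∈ [-3/154, 13/462)
j=2 picked index 3: u0 ∈ [-29/462, 5/33)
j=3 picked index 3: u0 ∈ [-71/462, 2/33)
j=4 picked index 4: u0 ∈ [-1/33, 5/77)
j=5 picked index 5: u0 ∈ [-2/77, 1/22)
j=6 picked index 7: u0 ∈ [1/462, 67/462)
j=7 picked index 7: u0 ∈ [-41/462, 25/462)
j=8 picked index 8: u0 ∈ [-17/462, 8/231)
j=9 picked index 9: u0 ∈ [-13/231, 20/231)
j=10 picked index 10: u0 ∈ [-1/231, 1/11)
intersection: [1/462, 1/42)

1/462 1/42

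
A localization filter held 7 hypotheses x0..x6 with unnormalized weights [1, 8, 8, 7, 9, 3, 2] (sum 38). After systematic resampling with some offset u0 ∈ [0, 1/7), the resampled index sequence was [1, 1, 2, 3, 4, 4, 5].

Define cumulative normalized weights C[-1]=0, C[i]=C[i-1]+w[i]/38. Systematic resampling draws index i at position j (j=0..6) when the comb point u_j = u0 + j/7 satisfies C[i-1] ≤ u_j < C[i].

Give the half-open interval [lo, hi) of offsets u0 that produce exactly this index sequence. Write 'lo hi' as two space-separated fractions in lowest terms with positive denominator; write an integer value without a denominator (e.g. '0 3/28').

8/133 12/133

C = [1/38, 9/38, 17/38, 12/19, 33/38, 18/19, 1]
j=0 picked index 1: u0 ∈ [1/38, 9/38)
j=1 picked index 1: u0 ∈ [-31/266, 25/266)
j=2 picked index 2: u0 ∈ [-13/266, 43/266)
j=3 picked index 3: u0 ∈ [5/266, 27/133)
j=4 picked index 4: u0 ∈ [8/133, 79/266)
j=5 picked index 4: u0 ∈ [-11/133, 41/266)
j=6 picked index 5: u0 ∈ [3/266, 12/133)
intersection: [8/133, 12/133)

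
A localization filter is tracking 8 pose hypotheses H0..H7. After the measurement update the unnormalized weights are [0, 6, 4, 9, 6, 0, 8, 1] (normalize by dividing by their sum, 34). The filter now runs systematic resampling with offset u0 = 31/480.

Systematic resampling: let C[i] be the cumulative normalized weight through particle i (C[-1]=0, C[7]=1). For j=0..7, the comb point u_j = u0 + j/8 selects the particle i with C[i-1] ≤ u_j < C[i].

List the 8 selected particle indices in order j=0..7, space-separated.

1 2 3 3 4 4 6 6

C = [0, 3/17, 5/17, 19/34, 25/34, 25/34, 33/34, 1]
j=0: u_0=31/480 ∈ [0, 3/17) → index 1
j=1: u_1=91/480 ∈ [3/17, 5/17) → index 2
j=2: u_2=151/480 ∈ [5/17, 19/34) → index 3
j=3: u_3=211/480 ∈ [5/17, 19/34) → index 3
j=4: u_4=271/480 ∈ [19/34, 25/34) → index 4
j=5: u_5=331/480 ∈ [19/34, 25/34) → index 4
j=6: u_6=391/480 ∈ [25/34, 33/34) → index 6
j=7: u_7=451/480 ∈ [25/34, 33/34) → index 6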